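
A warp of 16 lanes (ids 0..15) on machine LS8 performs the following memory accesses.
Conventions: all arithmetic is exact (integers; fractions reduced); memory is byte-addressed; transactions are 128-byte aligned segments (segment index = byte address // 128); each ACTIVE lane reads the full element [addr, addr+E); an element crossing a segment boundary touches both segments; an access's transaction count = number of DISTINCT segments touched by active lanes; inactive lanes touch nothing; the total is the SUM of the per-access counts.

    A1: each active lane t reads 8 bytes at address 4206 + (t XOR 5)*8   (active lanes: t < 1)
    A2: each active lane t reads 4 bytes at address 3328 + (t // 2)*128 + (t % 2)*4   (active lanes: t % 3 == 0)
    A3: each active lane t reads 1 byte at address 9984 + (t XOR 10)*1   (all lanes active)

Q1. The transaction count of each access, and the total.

A1: 1 transaction
A2: 6 transactions
A3: 1 transaction

Answer: 1,6,1; total 8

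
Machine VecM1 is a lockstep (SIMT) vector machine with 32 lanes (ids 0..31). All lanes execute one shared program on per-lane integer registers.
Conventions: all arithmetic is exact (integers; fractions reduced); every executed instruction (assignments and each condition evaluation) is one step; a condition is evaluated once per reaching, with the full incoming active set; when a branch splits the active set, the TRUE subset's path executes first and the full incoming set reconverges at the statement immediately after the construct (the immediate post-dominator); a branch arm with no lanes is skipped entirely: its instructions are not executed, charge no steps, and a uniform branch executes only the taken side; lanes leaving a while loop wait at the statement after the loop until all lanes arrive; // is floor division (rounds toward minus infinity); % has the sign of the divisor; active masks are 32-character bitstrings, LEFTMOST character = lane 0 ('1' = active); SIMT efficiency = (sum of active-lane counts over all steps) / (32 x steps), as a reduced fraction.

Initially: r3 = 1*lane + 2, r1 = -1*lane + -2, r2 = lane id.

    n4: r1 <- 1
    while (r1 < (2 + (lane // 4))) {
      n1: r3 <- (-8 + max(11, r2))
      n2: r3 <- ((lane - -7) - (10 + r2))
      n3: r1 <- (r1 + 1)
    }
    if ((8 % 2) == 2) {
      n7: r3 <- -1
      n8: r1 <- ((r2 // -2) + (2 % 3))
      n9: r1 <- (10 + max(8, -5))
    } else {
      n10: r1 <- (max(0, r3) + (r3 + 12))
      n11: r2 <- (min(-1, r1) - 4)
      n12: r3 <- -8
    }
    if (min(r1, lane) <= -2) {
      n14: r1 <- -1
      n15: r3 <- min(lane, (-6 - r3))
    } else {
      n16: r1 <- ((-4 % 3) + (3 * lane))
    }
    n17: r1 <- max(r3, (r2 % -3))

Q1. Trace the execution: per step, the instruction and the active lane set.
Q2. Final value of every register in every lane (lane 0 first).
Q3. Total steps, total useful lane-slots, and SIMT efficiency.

step 0: r1 <- 1                      11111111111111111111111111111111
step 1: eval (r1 < (2 + (lane // 4))) 11111111111111111111111111111111
step 2: r3 <- (-8 + max(11, r2))     11111111111111111111111111111111
step 3: r3 <- ((lane - -7) - (10 + r2)) 11111111111111111111111111111111
step 4: r1 <- (r1 + 1)               11111111111111111111111111111111
step 5: eval (r1 < (2 + (lane // 4))) 11111111111111111111111111111111
step 6: r3 <- (-8 + max(11, r2))     00001111111111111111111111111111
step 7: r3 <- ((lane - -7) - (10 + r2)) 00001111111111111111111111111111
step 8: r1 <- (r1 + 1)               00001111111111111111111111111111
step 9: eval (r1 < (2 + (lane // 4))) 00001111111111111111111111111111
step 10: r3 <- (-8 + max(11, r2))     00000000111111111111111111111111
step 11: r3 <- ((lane - -7) - (10 + r2)) 00000000111111111111111111111111
step 12: r1 <- (r1 + 1)               00000000111111111111111111111111
step 13: eval (r1 < (2 + (lane // 4))) 00000000111111111111111111111111
step 14: r3 <- (-8 + max(11, r2))     00000000000011111111111111111111
step 15: r3 <- ((lane - -7) - (10 + r2)) 00000000000011111111111111111111
step 16: r1 <- (r1 + 1)               00000000000011111111111111111111
step 17: eval (r1 < (2 + (lane // 4))) 00000000000011111111111111111111
step 18: r3 <- (-8 + max(11, r2))     00000000000000001111111111111111
step 19: r3 <- ((lane - -7) - (10 + r2)) 00000000000000001111111111111111
step 20: r1 <- (r1 + 1)               00000000000000001111111111111111
step 21: eval (r1 < (2 + (lane // 4))) 00000000000000001111111111111111
step 22: r3 <- (-8 + max(11, r2))     00000000000000000000111111111111
step 23: r3 <- ((lane - -7) - (10 + r2)) 00000000000000000000111111111111
step 24: r1 <- (r1 + 1)               00000000000000000000111111111111
step 25: eval (r1 < (2 + (lane // 4))) 00000000000000000000111111111111
step 26: r3 <- (-8 + max(11, r2))     00000000000000000000000011111111
step 27: r3 <- ((lane - -7) - (10 + r2)) 00000000000000000000000011111111
step 28: r1 <- (r1 + 1)               00000000000000000000000011111111
step 29: eval (r1 < (2 + (lane // 4))) 00000000000000000000000011111111
step 30: r3 <- (-8 + max(11, r2))     00000000000000000000000000001111
step 31: r3 <- ((lane - -7) - (10 + r2)) 00000000000000000000000000001111
step 32: r1 <- (r1 + 1)               00000000000000000000000000001111
step 33: eval (r1 < (2 + (lane // 4))) 00000000000000000000000000001111
step 34: eval ((8 % 2) == 2)          11111111111111111111111111111111
step 35: r1 <- (max(0, r3) + (r3 + 12)) 11111111111111111111111111111111
step 36: r2 <- (min(-1, r1) - 4)      11111111111111111111111111111111
step 37: r3 <- -8                     11111111111111111111111111111111
step 38: eval (min(r1, lane) <= -2)   11111111111111111111111111111111
step 39: r1 <- ((-4 % 3) + (3 * lane)) 11111111111111111111111111111111
step 40: r1 <- max(r3, (r2 % -3))     11111111111111111111111111111111

Answer: 41 steps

r3: -8,-8,-8,-8,-8,-8,-8,-8,-8,-8,-8,-8,-8,-8,-8,-8,-8,-8,-8,-8,-8,-8,-8,-8,-8,-8,-8,-8,-8,-8,-8,-8
r1: -2,-2,-2,-2,-2,-2,-2,-2,-2,-2,-2,-2,-2,-2,-2,-2,-2,-2,-2,-2,-2,-2,-2,-2,-2,-2,-2,-2,-2,-2,-2,-2
r2: -5,-5,-5,-5,-5,-5,-5,-5,-5,-5,-5,-5,-5,-5,-5,-5,-5,-5,-5,-5,-5,-5,-5,-5,-5,-5,-5,-5,-5,-5,-5,-5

steps = 41; useful = 864; efficiency = 864/1312 = 27/41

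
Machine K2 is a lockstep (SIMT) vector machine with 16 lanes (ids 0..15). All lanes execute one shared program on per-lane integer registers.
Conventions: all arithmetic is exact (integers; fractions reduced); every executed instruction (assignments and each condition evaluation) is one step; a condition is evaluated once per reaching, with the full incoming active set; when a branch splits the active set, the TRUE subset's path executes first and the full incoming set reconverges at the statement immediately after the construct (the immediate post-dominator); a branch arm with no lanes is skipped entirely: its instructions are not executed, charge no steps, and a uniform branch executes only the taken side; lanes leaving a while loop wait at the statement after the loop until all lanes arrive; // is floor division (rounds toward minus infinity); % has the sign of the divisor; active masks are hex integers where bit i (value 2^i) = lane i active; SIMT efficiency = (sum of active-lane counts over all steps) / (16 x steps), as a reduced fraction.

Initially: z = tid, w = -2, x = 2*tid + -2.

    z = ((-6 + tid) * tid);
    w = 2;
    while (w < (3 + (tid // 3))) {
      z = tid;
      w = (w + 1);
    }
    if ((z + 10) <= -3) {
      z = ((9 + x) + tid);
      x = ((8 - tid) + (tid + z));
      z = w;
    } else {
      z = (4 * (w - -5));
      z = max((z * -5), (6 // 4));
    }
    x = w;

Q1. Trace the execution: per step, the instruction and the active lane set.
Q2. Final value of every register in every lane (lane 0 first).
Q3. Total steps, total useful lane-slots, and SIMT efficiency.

step 0: z <- ((-6 + tid) * tid)      0xffff
step 1: w <- 2                       0xffff
step 2: eval (w < (3 + (tid // 3)))  0xffff
step 3: z <- tid                     0xffff
step 4: w <- (w + 1)                 0xffff
step 5: eval (w < (3 + (tid // 3)))  0xffff
step 6: z <- tid                     0xfff8
step 7: w <- (w + 1)                 0xfff8
step 8: eval (w < (3 + (tid // 3)))  0xfff8
step 9: z <- tid                     0xffc0
step 10: w <- (w + 1)                 0xffc0
step 11: eval (w < (3 + (tid // 3)))  0xffc0
step 12: z <- tid                     0xfe00
step 13: w <- (w + 1)                 0xfe00
step 14: eval (w < (3 + (tid // 3)))  0xfe00
step 15: z <- tid                     0xf000
step 16: w <- (w + 1)                 0xf000
step 17: eval (w < (3 + (tid // 3)))  0xf000
step 18: z <- tid                     0x8000
step 19: w <- (w + 1)                 0x8000
step 20: eval (w < (3 + (tid // 3)))  0x8000
step 21: eval ((z + 10) <= -3)        0xffff
step 22: z <- (4 * (w - -5))          0xffff
step 23: z <- max((z * -5), (6 // 4)) 0xffff
step 24: x <- w                       0xffff

Answer: 25 steps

z: 1,1,1,1,1,1,1,1,1,1,1,1,1,1,1,1
w: 3,3,3,4,4,4,5,5,5,6,6,6,7,7,7,8
x: 3,3,3,4,4,4,5,5,5,6,6,6,7,7,7,8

steps = 25; useful = 265; efficiency = 265/400 = 53/80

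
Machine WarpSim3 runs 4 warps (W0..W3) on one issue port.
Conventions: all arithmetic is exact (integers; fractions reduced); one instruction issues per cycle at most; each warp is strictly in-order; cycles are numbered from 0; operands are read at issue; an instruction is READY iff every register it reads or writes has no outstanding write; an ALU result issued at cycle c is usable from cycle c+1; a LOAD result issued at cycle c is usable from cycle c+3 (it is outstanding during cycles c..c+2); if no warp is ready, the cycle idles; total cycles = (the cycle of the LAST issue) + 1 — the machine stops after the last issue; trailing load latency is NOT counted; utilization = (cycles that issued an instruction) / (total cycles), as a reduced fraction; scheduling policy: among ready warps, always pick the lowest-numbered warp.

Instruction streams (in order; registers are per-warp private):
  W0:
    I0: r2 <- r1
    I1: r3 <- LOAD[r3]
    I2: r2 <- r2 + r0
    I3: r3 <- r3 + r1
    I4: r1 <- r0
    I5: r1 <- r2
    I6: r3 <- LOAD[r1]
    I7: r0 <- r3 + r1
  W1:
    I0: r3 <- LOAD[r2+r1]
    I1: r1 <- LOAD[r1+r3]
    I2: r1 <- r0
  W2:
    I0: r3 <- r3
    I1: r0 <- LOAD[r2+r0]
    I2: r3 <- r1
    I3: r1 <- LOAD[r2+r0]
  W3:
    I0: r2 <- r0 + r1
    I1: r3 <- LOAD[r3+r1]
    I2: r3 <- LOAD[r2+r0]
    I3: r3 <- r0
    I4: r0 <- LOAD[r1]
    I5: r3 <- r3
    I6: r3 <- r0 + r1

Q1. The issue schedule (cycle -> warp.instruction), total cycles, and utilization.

cycle 0: W0.I0
cycle 1: W0.I1
cycle 2: W0.I2
cycle 3: W1.I0
cycle 4: W0.I3
cycle 5: W0.I4
cycle 6: W0.I5
cycle 7: W0.I6
cycle 8: W1.I1
cycle 9: W2.I0
cycle 10: W0.I7
cycle 11: W1.I2
cycle 12: W2.I1
cycle 13: W2.I2
cycle 14: W3.I0
cycle 15: W2.I3
cycle 16: W3.I1
cycle 17: idle
cycle 18: idle
cycle 19: W3.I2
cycle 20: idle
cycle 21: idle
cycle 22: W3.I3
cycle 23: W3.I4
cycle 24: W3.I5
cycle 25: idle
cycle 26: W3.I6

Answer: 27 cycles, utilization 22/27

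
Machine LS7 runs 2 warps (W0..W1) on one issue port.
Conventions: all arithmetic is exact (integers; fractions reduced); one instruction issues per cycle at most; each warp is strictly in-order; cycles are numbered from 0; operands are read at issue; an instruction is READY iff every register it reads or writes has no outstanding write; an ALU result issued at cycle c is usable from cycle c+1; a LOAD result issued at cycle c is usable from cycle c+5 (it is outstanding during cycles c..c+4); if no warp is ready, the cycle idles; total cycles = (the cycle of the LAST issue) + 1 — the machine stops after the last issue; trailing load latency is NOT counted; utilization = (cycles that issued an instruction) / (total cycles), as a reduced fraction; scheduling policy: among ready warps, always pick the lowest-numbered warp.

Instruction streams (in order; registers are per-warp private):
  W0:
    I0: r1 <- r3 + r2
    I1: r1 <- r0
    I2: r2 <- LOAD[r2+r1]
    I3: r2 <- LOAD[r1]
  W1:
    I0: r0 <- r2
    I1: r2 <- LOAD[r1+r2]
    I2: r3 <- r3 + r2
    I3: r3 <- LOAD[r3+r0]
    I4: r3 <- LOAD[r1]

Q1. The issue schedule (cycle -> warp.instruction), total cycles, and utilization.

cycle 0: W0.I0
cycle 1: W0.I1
cycle 2: W0.I2
cycle 3: W1.I0
cycle 4: W1.I1
cycle 5: idle
cycle 6: idle
cycle 7: W0.I3
cycle 8: idle
cycle 9: W1.I2
cycle 10: W1.I3
cycle 11: idle
cycle 12: idle
cycle 13: idle
cycle 14: idle
cycle 15: W1.I4

Answer: 16 cycles, utilization 9/16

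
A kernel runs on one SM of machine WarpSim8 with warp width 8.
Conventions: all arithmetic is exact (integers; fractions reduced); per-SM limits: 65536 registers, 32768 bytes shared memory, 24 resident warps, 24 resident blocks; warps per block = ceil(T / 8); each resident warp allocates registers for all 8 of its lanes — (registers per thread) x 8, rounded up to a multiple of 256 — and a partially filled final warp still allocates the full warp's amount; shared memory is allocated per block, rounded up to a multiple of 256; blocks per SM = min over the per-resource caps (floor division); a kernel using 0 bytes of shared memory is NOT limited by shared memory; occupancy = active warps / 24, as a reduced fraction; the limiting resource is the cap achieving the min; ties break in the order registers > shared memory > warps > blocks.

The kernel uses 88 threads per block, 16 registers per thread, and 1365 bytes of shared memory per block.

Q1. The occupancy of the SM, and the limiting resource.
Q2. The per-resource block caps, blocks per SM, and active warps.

Answer: occupancy 11/12, limited by warps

registers: 23 blocks
shared memory: 21 blocks
warps: 2 blocks
blocks: 24 blocks

Answer: 2 blocks, 22 active warps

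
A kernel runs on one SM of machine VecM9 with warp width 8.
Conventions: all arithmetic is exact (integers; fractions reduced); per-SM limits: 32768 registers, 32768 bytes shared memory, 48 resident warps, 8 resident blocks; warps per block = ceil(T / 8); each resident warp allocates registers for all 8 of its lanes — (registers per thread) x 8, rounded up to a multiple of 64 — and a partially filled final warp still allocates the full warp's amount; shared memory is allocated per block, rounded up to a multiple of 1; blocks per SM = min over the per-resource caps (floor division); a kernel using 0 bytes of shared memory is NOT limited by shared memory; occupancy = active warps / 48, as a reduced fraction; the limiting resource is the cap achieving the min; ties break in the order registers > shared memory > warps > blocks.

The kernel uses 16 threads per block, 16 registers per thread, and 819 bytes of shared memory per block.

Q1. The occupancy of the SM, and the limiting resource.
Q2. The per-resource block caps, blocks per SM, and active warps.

Answer: occupancy 1/3, limited by blocks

registers: 128 blocks
shared memory: 40 blocks
warps: 24 blocks
blocks: 8 blocks

Answer: 8 blocks, 16 active warps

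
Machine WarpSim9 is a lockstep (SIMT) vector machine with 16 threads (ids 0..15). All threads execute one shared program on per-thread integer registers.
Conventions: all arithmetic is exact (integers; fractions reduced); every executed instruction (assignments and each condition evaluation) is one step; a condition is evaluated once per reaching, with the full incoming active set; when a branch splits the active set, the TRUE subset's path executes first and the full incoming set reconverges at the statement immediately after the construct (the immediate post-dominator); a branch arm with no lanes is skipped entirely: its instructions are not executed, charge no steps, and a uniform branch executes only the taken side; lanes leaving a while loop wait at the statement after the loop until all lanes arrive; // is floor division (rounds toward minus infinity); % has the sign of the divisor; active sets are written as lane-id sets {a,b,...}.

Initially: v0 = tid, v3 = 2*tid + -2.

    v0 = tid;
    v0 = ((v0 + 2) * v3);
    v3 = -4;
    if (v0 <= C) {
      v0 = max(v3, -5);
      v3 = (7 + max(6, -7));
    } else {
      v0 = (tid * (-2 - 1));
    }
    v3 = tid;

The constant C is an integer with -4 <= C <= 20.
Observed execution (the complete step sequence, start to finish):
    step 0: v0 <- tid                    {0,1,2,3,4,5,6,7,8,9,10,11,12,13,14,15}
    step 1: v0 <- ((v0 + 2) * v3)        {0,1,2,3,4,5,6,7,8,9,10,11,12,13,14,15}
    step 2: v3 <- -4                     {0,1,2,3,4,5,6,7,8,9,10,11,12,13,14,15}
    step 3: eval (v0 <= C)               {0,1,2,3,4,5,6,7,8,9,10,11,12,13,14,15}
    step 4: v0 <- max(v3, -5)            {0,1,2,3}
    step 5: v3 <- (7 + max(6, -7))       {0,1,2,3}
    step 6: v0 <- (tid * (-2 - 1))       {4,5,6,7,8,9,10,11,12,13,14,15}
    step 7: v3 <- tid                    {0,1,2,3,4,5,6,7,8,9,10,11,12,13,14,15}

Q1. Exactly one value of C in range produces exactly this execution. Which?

Answer: C = 20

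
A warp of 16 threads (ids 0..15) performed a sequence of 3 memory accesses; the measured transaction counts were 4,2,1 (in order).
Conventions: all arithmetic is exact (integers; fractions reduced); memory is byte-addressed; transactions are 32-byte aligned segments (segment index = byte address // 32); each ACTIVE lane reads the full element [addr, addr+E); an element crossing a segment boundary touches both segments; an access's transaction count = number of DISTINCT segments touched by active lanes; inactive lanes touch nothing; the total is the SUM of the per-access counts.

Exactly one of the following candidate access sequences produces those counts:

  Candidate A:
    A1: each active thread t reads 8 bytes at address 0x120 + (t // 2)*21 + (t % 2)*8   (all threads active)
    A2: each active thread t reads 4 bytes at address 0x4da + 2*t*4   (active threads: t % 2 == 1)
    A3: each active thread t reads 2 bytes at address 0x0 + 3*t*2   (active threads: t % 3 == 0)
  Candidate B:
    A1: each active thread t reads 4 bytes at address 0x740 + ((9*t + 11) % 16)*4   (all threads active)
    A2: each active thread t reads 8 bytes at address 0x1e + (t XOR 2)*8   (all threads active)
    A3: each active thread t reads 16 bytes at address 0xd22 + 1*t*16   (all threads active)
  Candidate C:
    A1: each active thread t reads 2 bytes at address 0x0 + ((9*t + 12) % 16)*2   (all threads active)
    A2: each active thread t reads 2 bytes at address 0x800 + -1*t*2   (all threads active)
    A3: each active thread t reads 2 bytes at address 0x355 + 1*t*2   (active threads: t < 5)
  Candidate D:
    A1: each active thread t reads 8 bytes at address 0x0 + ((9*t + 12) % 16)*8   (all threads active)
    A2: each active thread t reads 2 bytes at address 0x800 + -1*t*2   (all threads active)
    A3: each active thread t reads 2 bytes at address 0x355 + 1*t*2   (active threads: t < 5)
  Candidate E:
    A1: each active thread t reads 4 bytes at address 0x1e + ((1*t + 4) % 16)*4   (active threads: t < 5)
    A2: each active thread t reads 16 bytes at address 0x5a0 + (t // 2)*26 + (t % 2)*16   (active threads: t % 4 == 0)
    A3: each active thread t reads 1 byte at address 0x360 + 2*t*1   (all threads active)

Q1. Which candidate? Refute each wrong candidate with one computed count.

A: A1 gives 6 transactions, not 4
B: A1 gives 2 transactions, not 4
C: A1 gives 1 transaction, not 4
E: A1 gives 2 transactions, not 4
D: all counts match (4,2,1)

Answer: D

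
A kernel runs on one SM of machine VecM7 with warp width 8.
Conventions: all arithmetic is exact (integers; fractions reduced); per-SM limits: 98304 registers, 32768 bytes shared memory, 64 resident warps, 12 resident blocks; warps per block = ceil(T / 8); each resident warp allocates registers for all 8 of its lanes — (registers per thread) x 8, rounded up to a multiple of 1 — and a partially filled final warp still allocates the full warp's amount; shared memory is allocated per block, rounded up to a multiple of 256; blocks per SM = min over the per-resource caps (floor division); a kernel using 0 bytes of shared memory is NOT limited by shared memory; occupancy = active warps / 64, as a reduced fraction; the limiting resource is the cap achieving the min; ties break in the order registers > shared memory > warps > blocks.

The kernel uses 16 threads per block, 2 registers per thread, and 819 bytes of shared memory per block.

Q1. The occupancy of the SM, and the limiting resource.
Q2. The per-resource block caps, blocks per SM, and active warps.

Answer: occupancy 3/8, limited by blocks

registers: 3072 blocks
shared memory: 32 blocks
warps: 32 blocks
blocks: 12 blocks

Answer: 12 blocks, 24 active warps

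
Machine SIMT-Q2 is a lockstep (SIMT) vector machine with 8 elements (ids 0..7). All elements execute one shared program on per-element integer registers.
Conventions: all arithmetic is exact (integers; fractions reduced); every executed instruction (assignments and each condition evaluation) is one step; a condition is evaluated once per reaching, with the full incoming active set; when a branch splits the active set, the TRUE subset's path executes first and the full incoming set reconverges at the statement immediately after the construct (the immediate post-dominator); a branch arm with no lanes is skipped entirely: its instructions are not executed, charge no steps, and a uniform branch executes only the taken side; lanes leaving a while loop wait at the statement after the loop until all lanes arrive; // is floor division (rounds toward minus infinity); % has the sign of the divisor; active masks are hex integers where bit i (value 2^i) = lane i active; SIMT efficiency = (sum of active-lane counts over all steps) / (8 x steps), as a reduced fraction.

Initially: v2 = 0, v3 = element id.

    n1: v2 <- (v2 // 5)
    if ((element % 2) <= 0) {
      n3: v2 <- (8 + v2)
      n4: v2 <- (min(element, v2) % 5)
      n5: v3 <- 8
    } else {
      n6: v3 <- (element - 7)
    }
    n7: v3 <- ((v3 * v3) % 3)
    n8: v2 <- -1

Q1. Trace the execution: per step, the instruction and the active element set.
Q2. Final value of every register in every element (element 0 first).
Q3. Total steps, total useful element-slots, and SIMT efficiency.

step 0: v2 <- (v2 // 5)              0xff
step 1: eval ((element % 2) <= 0)    0xff
step 2: v2 <- (8 + v2)               0x55
step 3: v2 <- (min(element, v2) % 5) 0x55
step 4: v3 <- 8                      0x55
step 5: v3 <- (element - 7)          0xaa
step 6: v3 <- ((v3 * v3) % 3)        0xff
step 7: v2 <- -1                     0xff

Answer: 8 steps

v2: -1,-1,-1,-1,-1,-1,-1,-1
v3: 1,0,1,1,1,1,1,0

steps = 8; useful = 48; efficiency = 48/64 = 3/4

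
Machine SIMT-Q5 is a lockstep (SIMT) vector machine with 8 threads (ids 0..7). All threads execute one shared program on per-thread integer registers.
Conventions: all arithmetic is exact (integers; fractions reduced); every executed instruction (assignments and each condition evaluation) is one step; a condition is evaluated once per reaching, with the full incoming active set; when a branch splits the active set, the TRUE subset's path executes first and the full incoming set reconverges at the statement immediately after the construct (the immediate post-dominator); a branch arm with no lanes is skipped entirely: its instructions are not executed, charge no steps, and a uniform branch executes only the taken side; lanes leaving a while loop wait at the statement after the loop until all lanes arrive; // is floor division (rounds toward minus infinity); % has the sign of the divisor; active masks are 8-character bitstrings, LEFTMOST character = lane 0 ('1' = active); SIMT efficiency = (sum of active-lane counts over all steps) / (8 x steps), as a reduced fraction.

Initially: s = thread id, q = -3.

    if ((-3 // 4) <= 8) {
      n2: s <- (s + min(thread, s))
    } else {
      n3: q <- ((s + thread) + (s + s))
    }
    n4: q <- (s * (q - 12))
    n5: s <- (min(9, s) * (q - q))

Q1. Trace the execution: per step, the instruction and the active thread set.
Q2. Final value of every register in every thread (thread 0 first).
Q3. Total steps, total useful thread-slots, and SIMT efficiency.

step 0: eval ((-3 // 4) <= 8)        11111111
step 1: s <- (s + min(thread, s))    11111111
step 2: q <- (s * (q - 12))          11111111
step 3: s <- (min(9, s) * (q - q))   11111111

Answer: 4 steps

s: 0,0,0,0,0,0,0,0
q: 0,-30,-60,-90,-120,-150,-180,-210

steps = 4; useful = 32; efficiency = 32/32 = 1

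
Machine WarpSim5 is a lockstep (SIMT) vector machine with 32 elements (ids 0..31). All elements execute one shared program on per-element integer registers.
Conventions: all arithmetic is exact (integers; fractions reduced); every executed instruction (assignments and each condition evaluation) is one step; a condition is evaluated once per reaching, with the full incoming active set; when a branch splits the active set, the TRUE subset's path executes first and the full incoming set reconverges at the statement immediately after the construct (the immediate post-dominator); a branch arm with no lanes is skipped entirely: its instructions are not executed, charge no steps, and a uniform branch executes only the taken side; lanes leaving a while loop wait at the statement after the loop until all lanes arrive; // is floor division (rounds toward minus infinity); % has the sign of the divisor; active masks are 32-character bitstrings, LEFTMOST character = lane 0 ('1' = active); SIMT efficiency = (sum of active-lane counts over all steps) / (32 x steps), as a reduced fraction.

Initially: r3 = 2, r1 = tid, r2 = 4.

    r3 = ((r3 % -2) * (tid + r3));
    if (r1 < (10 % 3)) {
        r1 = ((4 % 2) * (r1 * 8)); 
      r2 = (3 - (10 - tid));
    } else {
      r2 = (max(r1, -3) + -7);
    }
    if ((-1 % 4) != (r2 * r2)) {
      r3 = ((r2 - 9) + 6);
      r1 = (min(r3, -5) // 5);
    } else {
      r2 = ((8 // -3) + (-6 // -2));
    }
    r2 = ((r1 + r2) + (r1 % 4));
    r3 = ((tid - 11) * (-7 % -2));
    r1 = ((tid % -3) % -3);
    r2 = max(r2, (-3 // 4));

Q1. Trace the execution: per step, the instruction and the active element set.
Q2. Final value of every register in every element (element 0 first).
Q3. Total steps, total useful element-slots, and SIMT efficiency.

step 0: r3 <- ((r3 % -2) * (tid + r3)) 11111111111111111111111111111111
step 1: eval (r1 < (10 % 3))         11111111111111111111111111111111
step 2: r1 <- ((4 % 2) * (r1 * 8))   10000000000000000000000000000000
step 3: r2 <- (3 - (10 - tid))       10000000000000000000000000000000
step 4: r2 <- (max(r1, -3) + -7)     01111111111111111111111111111111
step 5: eval ((-1 % 4) != (r2 * r2)) 11111111111111111111111111111111
step 6: r3 <- ((r2 - 9) + 6)         11111111111111111111111111111111
step 7: r1 <- (min(r3, -5) // 5)     11111111111111111111111111111111
step 8: r2 <- ((r1 + r2) + (r1 % 4)) 11111111111111111111111111111111
step 9: r3 <- ((tid - 11) * (-7 % -2)) 11111111111111111111111111111111
step 10: r1 <- ((tid % -3) % -3)      11111111111111111111111111111111
step 11: r2 <- max(r2, (-3 // 4))     11111111111111111111111111111111

Answer: 12 steps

r3: 11,10,9,8,7,6,5,4,3,2,1,0,-1,-2,-3,-4,-5,-6,-7,-8,-9,-10,-11,-12,-13,-14,-15,-16,-17,-18,-19,-20
r1: 0,-2,-1,0,-2,-1,0,-2,-1,0,-2,-1,0,-2,-1,0,-2,-1,0,-2,-1,0,-2,-1,0,-2,-1,0,-2,-1,0,-2
r2: -1,-1,-1,-1,-1,0,1,2,3,4,5,6,7,8,9,10,11,12,13,14,15,16,17,18,19,20,21,22,23,24,25,26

steps = 12; useful = 321; efficiency = 321/384 = 107/128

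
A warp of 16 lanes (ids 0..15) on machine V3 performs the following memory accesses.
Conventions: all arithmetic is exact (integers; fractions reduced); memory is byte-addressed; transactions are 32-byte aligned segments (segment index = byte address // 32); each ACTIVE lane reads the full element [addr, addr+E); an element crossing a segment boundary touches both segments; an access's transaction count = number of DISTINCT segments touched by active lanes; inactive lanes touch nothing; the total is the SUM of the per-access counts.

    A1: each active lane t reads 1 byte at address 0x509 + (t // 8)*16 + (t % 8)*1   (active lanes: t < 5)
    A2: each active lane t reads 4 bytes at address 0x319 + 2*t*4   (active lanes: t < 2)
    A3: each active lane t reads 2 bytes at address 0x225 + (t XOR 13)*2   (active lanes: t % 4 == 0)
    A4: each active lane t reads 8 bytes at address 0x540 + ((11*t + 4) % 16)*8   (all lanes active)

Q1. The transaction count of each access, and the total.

A1: 1 transaction
A2: 2 transactions
A3: 2 transactions
A4: 4 transactions

Answer: 1,2,2,4; total 9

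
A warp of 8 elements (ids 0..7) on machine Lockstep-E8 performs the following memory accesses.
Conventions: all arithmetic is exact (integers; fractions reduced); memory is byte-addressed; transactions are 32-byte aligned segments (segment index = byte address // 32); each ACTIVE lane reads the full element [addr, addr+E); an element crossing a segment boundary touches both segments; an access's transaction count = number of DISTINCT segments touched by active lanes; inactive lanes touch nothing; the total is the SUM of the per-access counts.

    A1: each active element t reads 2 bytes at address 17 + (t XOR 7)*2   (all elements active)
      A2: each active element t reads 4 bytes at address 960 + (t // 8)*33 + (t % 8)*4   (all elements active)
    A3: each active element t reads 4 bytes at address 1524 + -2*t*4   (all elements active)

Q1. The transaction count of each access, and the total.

A1: 2 transactions
A2: 1 transaction
A3: 3 transactions

Answer: 2,1,3; total 6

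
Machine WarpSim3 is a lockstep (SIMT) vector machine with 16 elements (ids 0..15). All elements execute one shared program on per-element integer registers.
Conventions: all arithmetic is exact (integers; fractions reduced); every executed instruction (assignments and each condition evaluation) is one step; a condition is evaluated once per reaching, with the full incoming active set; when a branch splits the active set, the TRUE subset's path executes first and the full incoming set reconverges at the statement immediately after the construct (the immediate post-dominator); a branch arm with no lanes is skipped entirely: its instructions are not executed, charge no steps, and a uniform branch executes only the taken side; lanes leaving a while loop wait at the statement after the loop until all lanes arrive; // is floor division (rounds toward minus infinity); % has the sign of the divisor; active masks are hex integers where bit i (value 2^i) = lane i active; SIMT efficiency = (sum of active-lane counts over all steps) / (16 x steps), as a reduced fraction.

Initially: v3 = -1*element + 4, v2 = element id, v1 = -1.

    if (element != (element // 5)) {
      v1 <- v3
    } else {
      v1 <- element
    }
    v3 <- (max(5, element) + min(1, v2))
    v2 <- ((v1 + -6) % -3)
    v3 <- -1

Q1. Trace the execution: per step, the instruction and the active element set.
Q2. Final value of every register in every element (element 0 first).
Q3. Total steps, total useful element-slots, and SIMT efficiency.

step 0: eval (element != (element // 5)) 0xffff
step 1: v1 <- v3                     0xfffe
step 2: v1 <- element                0x0001
step 3: v3 <- (max(5, element) + min(1, v2)) 0xffff
step 4: v2 <- ((v1 + -6) % -3)       0xffff
step 5: v3 <- -1                     0xffff

Answer: 6 steps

v3: -1,-1,-1,-1,-1,-1,-1,-1,-1,-1,-1,-1,-1,-1,-1,-1
v2: 0,0,-1,-2,0,-1,-2,0,-1,-2,0,-1,-2,0,-1,-2
v1: 0,3,2,1,0,-1,-2,-3,-4,-5,-6,-7,-8,-9,-10,-11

steps = 6; useful = 80; efficiency = 80/96 = 5/6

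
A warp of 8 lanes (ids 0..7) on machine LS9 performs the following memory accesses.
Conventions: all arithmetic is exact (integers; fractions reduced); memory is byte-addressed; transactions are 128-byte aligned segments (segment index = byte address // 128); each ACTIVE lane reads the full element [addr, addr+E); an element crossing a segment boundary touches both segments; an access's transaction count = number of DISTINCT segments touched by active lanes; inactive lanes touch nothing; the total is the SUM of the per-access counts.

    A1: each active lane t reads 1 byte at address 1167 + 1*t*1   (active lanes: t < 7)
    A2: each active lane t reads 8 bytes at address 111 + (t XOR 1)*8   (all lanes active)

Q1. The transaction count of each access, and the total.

A1: 1 transaction
A2: 2 transactions

Answer: 1,2; total 3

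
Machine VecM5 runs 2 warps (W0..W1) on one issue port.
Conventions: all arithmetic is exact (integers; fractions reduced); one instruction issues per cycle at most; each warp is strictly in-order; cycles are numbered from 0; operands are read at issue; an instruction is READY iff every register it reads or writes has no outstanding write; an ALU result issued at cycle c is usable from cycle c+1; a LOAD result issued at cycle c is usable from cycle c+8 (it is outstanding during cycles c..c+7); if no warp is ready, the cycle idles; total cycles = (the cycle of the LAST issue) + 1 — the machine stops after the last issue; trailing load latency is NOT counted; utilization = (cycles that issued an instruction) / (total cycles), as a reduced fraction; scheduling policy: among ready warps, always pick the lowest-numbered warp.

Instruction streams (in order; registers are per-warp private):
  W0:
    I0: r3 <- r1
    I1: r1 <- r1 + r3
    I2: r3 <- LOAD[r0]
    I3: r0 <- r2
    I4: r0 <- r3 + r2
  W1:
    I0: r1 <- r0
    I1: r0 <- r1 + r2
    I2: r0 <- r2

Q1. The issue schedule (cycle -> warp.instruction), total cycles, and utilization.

cycle 0: W0.I0
cycle 1: W0.I1
cycle 2: W0.I2
cycle 3: W0.I3
cycle 4: W1.I0
cycle 5: W1.I1
cycle 6: W1.I2
cycle 7: idle
cycle 8: idle
cycle 9: idle
cycle 10: W0.I4

Answer: 11 cycles, utilization 8/11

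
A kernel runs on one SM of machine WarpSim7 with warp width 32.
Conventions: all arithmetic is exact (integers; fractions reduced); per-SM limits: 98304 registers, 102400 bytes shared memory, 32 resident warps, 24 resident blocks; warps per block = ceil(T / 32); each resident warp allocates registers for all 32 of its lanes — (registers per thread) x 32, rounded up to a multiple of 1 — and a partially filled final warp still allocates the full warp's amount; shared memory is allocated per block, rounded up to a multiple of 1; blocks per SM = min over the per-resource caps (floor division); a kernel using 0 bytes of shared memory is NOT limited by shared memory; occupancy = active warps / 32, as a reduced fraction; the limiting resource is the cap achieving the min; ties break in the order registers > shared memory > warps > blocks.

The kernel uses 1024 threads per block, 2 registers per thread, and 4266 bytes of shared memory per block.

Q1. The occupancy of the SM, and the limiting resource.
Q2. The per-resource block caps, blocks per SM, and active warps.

Answer: occupancy 1, limited by warps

registers: 48 blocks
shared memory: 24 blocks
warps: 1 block
blocks: 24 blocks

Answer: 1 block, 32 active warps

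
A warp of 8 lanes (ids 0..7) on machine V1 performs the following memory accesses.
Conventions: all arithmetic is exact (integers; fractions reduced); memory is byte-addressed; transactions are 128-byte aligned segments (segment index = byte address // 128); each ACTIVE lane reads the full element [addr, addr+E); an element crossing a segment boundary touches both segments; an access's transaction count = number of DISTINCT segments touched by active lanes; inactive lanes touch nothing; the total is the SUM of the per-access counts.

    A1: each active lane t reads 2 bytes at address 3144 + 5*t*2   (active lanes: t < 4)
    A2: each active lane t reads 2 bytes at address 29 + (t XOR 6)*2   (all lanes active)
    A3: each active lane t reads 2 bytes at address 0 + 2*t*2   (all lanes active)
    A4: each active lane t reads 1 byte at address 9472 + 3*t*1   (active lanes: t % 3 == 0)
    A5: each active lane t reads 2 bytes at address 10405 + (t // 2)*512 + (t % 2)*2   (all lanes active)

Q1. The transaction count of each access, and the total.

A1: 1 transaction
A2: 1 transaction
A3: 1 transaction
A4: 1 transaction
A5: 4 transactions

Answer: 1,1,1,1,4; total 8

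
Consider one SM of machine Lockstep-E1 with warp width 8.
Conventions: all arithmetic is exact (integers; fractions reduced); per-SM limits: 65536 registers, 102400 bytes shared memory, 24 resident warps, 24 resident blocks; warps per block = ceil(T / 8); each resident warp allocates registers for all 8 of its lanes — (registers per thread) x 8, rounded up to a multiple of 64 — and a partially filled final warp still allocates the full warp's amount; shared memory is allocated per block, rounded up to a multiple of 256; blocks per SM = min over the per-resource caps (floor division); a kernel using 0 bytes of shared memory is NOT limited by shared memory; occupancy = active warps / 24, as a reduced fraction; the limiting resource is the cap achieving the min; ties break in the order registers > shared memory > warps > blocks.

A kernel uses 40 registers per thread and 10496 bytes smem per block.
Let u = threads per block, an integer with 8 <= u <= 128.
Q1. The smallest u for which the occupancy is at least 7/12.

Answer: u = 9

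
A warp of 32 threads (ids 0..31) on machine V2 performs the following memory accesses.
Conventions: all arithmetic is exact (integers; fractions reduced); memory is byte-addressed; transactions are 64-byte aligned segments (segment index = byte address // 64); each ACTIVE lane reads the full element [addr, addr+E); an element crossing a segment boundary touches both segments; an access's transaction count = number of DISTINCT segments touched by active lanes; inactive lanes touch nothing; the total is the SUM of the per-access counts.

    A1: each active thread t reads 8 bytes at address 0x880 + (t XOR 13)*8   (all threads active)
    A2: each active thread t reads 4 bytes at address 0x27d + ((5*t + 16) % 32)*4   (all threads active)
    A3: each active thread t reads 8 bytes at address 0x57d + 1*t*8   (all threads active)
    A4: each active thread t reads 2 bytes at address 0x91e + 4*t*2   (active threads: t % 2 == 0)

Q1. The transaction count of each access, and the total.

A1: 4 transactions
A2: 3 transactions
A3: 5 transactions
A4: 5 transactions

Answer: 4,3,5,5; total 17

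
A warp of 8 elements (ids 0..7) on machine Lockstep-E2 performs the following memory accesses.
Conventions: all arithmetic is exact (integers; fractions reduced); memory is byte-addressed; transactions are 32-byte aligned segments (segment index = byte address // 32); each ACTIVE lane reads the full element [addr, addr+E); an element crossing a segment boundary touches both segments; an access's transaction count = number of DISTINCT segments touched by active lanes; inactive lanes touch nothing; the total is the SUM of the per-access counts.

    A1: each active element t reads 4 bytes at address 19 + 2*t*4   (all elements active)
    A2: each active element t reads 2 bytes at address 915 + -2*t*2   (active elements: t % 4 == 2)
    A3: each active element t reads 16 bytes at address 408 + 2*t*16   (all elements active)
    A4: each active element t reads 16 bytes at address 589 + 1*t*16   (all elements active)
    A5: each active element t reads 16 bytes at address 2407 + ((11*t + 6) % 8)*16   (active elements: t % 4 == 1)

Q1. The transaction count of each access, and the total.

A1: 3 transactions
A2: 2 transactions
A3: 9 transactions
A4: 5 transactions
A5: 4 transactions

Answer: 3,2,9,5,4; total 23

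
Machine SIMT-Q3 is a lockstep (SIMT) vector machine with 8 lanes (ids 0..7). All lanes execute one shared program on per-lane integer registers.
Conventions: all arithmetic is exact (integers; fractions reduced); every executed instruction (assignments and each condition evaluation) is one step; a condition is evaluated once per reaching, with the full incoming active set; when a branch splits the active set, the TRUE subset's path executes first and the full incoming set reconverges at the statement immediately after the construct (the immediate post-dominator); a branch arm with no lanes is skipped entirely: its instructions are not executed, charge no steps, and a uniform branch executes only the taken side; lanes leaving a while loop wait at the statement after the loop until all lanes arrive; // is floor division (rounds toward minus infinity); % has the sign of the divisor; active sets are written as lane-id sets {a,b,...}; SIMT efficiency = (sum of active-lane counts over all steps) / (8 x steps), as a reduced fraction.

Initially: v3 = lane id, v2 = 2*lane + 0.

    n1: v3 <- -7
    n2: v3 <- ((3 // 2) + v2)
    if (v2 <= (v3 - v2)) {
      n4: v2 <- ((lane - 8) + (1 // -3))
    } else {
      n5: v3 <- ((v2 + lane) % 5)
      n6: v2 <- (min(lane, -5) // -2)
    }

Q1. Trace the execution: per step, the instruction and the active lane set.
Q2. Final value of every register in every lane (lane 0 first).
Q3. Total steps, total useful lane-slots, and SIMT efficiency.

step 0: v3 <- -7                     {0,1,2,3,4,5,6,7}
step 1: v3 <- ((3 // 2) + v2)        {0,1,2,3,4,5,6,7}
step 2: eval (v2 <= (v3 - v2))       {0,1,2,3,4,5,6,7}
step 3: v2 <- ((lane - 8) + (1 // -3)) {0}
step 4: v3 <- ((v2 + lane) % 5)      {1,2,3,4,5,6,7}
step 5: v2 <- (min(lane, -5) // -2)  {1,2,3,4,5,6,7}

Answer: 6 steps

v3: 1,3,1,4,2,0,3,1
v2: -9,2,2,2,2,2,2,2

steps = 6; useful = 39; efficiency = 39/48 = 13/16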